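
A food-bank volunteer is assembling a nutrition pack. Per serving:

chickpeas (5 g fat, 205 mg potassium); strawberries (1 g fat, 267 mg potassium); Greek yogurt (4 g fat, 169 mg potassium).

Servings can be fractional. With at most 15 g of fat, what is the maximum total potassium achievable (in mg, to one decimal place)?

Potassium per g fat: strawberries 267, Greek yogurt 42.25, chickpeas 41.
With no serving limits, spend the whole fat allowance on strawberries: 15 g / 1 g × 267 mg = 4005.0 mg.

4005.0 mg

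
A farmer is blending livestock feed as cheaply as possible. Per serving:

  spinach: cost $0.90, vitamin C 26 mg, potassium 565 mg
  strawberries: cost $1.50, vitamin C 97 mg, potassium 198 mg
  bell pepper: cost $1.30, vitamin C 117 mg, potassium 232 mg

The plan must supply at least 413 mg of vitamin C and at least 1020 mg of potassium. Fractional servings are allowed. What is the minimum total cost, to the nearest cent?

$4.83

For a min-cost LP with two ≥-constraints, a basic feasible solution has at most two positive variables.
spinach only: max(413/26, 1020/565) = 15.88 servings → $14.30.
strawberries only: max(413/97, 1020/198) = 5.152 servings → $7.73.
bell pepper only: max(413/117, 1020/232) = 4.397 servings → $5.72.
spinach + strawberries with both tight: 0.3457 servings and 4.165 servings → $6.56.
spinach + bell pepper with both tight: 0.3916 servings and 3.443 servings → $4.83.
strawberries + bell pepper: intersection lies outside the first quadrant.
Cheapest feasible corner: $4.83.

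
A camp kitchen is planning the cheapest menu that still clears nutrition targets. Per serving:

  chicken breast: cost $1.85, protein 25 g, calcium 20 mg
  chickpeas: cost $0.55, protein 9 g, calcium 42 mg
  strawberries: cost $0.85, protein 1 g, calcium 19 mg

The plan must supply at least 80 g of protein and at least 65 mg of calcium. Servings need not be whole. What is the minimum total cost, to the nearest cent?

$4.89

Check every corner: each single food scaled to meet both minima, and each pair solved so both constraints bind.
chicken breast only: max(80/25, 65/20) = 3.25 servings → $6.01.
chickpeas only: max(80/9, 65/42) = 8.889 servings → $4.89.
strawberries only: max(80/1, 65/19) = 80 servings → $68.00.
chicken breast + chickpeas with both tight: 3.19 servings and 0.02874 servings → $5.92.
chicken breast + strawberries with both tight: 3.198 servings and 0.05495 servings → $5.96.
chickpeas + strawberries: intersection lies outside the first quadrant.
The minimum over all feasible corners is $4.89.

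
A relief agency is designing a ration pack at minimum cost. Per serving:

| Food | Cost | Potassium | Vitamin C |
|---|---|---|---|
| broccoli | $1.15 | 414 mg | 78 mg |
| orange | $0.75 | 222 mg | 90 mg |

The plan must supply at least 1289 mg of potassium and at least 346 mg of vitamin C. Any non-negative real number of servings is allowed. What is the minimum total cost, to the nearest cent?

$3.87

With two linear requirements the optimum uses one or two foods; enumerate the corners.
broccoli only: max(1289/414, 346/78) = 4.436 servings → $5.10.
orange only: max(1289/222, 346/90) = 5.806 servings → $4.35.
broccoli + orange with both tight: 1.965 servings and 2.141 servings → $3.87.
So the least-cost plan costs $3.87.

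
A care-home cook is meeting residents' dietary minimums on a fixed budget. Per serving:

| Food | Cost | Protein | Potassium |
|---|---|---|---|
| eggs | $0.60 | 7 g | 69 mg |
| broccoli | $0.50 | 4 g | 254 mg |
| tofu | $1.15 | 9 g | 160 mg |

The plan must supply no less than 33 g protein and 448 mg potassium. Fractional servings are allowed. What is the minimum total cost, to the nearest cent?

$2.92

Compare the cost at each extreme point of the feasible region.
eggs only: max(33/7, 448/69) = 6.493 servings → $3.90.
broccoli only: max(33/4, 448/254) = 8.25 servings → $4.12.
tofu only: max(33/9, 448/160) = 3.667 servings → $4.22.
eggs + broccoli with both tight: 4.387 servings and 0.5719 servings → $2.92.
eggs + tofu with both tight: 2.501 servings and 1.721 servings → $3.48.
broccoli + tofu: intersection lies outside the first quadrant.
The minimum over all feasible corners is $2.92.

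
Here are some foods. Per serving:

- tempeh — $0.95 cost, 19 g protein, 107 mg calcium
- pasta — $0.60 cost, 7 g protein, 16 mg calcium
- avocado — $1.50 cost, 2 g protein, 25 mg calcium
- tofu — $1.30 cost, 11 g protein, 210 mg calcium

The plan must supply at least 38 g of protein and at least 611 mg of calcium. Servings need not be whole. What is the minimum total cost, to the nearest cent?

tempeh only: max(38/19, 611/107) = 5.71 servings → $5.42.
pasta only: max(38/7, 611/16) = 38.19 servings → $22.91.
avocado only: max(38/2, 611/25) = 24.44 servings → $36.66.
tofu only: max(38/11, 611/210) = 3.455 servings → $4.49.
tempeh + pasta: intersection lies outside the first quadrant.
tempeh + avocado: intersection lies outside the first quadrant.
tempeh + tofu with both tight: 0.4476 servings and 2.681 servings → $3.91.
pasta + avocado: intersection lies outside the first quadrant.
pasta + tofu with both tight: 0.973 servings and 2.835 servings → $4.27.
avocado + tofu with both tight: 8.683 servings and 1.876 servings → $15.46.
So the least-cost plan costs $3.91.

$3.91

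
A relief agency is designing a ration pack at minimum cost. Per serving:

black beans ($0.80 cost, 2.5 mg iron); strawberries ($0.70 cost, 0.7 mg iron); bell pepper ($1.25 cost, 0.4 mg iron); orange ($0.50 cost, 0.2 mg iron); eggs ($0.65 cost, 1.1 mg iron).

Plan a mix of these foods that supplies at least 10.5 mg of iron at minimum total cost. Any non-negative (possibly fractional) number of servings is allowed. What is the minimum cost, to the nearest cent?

Cost per mg of iron: black beans $0.3200, eggs $0.5909, strawberries $1.0000, orange $2.5000, bell pepper $3.1250.
With no serving limits, use only black beans: 10.5 mg / 2.5 mg = 4.2 servings × $0.80 = $3.36.

$3.36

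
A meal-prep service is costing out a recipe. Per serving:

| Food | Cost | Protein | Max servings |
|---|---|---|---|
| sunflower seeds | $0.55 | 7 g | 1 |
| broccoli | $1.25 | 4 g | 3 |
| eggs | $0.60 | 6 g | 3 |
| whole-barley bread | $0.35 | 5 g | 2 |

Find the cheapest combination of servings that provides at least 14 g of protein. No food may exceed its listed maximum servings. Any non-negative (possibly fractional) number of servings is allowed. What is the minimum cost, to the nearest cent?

$1.01

Cost per g of protein: whole-barley bread $0.0700, sunflower seeds $0.0786, eggs $0.1000, broccoli $0.3125.
Take 2 servings of whole-barley bread: +10.0 g protein for $0.70 (total $0.70, still need 4.0 g).
Take 0.5714 servings of sunflower seeds: +4.0 g protein for $0.31 (total $1.01, still need 0.0 g).
Greedy by cheapest-per-g is optimal for a single linear constraint, so the minimum cost is $1.01.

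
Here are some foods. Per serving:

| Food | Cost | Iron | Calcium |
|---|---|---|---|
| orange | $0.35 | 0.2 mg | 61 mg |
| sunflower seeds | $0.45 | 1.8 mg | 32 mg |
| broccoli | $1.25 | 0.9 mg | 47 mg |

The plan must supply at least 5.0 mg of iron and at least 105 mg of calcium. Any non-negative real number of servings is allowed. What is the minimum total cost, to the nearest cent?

At the optimum either one food covers both requirements or two foods hit both targets exactly; no other combination can be cheaper.
orange only: max(5.0/0.2, 105/61) = 25 servings → $8.75.
sunflower seeds only: max(5.0/1.8, 105/32) = 3.281 servings → $1.48.
broccoli only: max(5.0/0.9, 105/47) = 5.556 servings → $6.94.
orange + sunflower seeds with both tight: 0.2805 servings and 2.747 servings → $1.33.
orange + broccoli: intersection lies outside the first quadrant.
sunflower seeds + broccoli with both tight: 2.518 servings and 0.5197 servings → $1.78.
So the least-cost plan costs $1.33.

$1.33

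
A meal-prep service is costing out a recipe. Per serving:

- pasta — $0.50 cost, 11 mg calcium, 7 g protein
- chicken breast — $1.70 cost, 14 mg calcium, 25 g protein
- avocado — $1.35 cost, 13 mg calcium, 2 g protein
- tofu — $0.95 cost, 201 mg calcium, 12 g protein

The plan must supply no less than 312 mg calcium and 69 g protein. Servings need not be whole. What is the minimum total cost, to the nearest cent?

$4.88

Two binding constraints pin down two serving amounts, so the optimal mix uses at most two foods. The candidates are each food alone (scaled to the tighter of calcium/protein) and each pair with both constraints tight.
pasta only: max(312/11, 69/7) = 28.36 servings → $14.18.
chicken breast only: max(312/14, 69/25) = 22.29 servings → $37.89.
avocado only: max(312/13, 69/2) = 34.5 servings → $46.58.
tofu only: max(312/201, 69/12) = 5.75 servings → $5.46.
pasta + chicken breast: intersection lies outside the first quadrant.
pasta + avocado with both tight: 3.957 servings and 20.65 servings → $29.86.
pasta + tofu with both tight: 7.941 servings and 1.118 servings → $5.03.
chicken breast + avocado with both tight: 0.9192 servings and 23.01 servings → $32.63.
chicken breast + tofu with both tight: 2.085 servings and 1.407 servings → $4.88.
avocado + tofu: intersection lies outside the first quadrant.
The minimum over all feasible corners is $4.88.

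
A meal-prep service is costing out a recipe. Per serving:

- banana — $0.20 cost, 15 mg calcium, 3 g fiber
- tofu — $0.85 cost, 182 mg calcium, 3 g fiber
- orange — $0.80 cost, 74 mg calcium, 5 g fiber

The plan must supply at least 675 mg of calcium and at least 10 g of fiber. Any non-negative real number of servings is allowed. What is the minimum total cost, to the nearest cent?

$3.15

This is a tiny linear program; its minimum lies at a vertex of the feasible set. List the vertices and price them.
banana only: max(675/15, 10/3) = 45 servings → $9.00.
tofu only: max(675/182, 10/3) = 3.709 servings → $3.15.
orange only: max(675/74, 10/5) = 9.122 servings → $7.30.
banana + tofu: the both-tight solution has a negative serving — not a feasible corner.
banana + orange: intersection lies outside the first quadrant.
tofu + orange with both targets exact would need a negative amount; discard.
The minimum over all feasible corners is $3.15.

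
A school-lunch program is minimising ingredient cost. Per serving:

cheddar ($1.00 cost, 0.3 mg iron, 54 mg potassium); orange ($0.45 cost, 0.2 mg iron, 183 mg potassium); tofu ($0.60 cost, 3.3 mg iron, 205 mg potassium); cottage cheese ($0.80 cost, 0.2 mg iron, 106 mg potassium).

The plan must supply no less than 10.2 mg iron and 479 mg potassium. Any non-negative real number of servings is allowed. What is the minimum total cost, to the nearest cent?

$1.85

A basic optimal solution has at most two foods positive. Try each food alone and each pair with both targets met exactly.
cheddar only: max(10.2/0.3, 479/54) = 34 servings → $34.00.
orange only: max(10.2/0.2, 479/183) = 51 servings → $22.95.
tofu only: max(10.2/3.3, 479/205) = 3.091 servings → $1.85.
cottage cheese only: max(10.2/0.2, 479/106) = 51 servings → $40.80.
cheddar + orange: the both-tight solution has a negative serving — not a feasible corner.
cheddar + tofu: the both-tight solution has a negative serving — not a feasible corner.
cheddar + cottage cheese: the both-tight solution has a negative serving — not a feasible corner.
orange + tofu: intersection lies outside the first quadrant.
orange + cottage cheese: intersection lies outside the first quadrant.
tofu + cottage cheese with both targets exact would need a negative amount; discard.
The minimum over all feasible corners is $1.85.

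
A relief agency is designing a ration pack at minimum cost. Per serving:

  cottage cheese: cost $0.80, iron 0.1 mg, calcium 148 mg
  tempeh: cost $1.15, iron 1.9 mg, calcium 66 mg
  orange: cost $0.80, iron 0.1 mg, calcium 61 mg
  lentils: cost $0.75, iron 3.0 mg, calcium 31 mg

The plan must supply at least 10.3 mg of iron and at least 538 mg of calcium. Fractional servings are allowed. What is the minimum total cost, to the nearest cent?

$4.85

With two linear requirements the optimum uses one or two foods; enumerate the corners.
cottage cheese only: max(10.3/0.1, 538/148) = 103 servings → $82.40.
tempeh only: max(10.3/1.9, 538/66) = 8.152 servings → $9.37.
orange only: max(10.3/0.1, 538/61) = 103 servings → $82.40.
lentils only: max(10.3/3.0, 538/31) = 17.35 servings → $13.02.
cottage cheese + tempeh with both tight: 1.247 servings and 5.355 servings → $7.16.
cottage cheese + orange: the both-tight solution has a negative serving — not a feasible corner.
cottage cheese + lentils with both tight: 2.936 servings and 3.335 servings → $4.85.
tempeh + orange with both tight: 5.256 servings and 3.133 servings → $8.55.
tempeh + lentils: the both-tight solution has a negative serving — not a feasible corner.
orange + lentils with both tight: 7.197 servings and 3.193 servings → $8.15.
So the least-cost plan costs $4.85.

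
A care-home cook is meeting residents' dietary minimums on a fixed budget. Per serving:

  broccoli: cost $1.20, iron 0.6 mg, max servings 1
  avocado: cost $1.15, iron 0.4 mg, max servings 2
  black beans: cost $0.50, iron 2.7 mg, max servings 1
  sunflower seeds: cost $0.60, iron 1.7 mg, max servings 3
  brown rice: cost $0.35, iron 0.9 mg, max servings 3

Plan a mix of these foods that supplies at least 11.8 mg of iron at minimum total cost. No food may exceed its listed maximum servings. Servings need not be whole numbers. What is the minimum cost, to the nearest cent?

$6.56

Cost per mg of iron: black beans $0.1852, sunflower seeds $0.3529, brown rice $0.3889, broccoli $2.0000, avocado $2.8750.
Take 1 serving of black beans: +2.7 mg iron for $0.50 (total $0.50, still need 9.1 mg).
Take 3 servings of sunflower seeds: +5.1 mg iron for $1.80 (total $2.30, still need 4.0 mg).
Take 3 servings of brown rice: +2.7 mg iron for $1.05 (total $3.35, still need 1.3 mg).
Take 1 serving of broccoli: +0.6 mg iron for $1.20 (total $4.55, still need 0.7 mg).
Take 1.75 servings of avocado: +0.7 mg iron for $2.01 (total $6.56, still need 0.0 mg).
Filling from the cheapest source first is optimal under one linear minimum: $6.56.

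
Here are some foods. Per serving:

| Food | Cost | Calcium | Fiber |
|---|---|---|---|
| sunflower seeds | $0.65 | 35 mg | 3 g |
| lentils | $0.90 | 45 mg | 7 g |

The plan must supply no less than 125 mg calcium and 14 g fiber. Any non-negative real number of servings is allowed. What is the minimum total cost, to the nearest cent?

$2.39

sunflower seeds only: max(125/35, 14/3) = 4.667 servings → $3.03.
lentils only: max(125/45, 14/7) = 2.778 servings → $2.50.
sunflower seeds + lentils with both tight: 2.227 servings and 1.045 servings → $2.39.
The minimum over all feasible corners is $2.39.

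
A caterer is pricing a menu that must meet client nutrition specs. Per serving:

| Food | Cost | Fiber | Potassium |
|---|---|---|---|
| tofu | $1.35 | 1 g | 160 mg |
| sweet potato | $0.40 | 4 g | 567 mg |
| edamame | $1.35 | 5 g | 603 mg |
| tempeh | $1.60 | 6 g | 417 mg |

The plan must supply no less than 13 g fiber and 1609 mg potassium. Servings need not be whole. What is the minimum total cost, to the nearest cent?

$1.30

A basic optimal solution has at most two foods positive. Try each food alone and each pair with both targets met exactly.
tofu only: max(13/1, 1609/160) = 13 servings → $17.55.
sweet potato only: max(13/4, 1609/567) = 3.25 servings → $1.30.
edamame only: max(13/5, 1609/603) = 2.668 servings → $3.60.
tempeh only: max(13/6, 1609/417) = 3.859 servings → $6.17.
tofu + sweet potato: the both-tight solution has a negative serving — not a feasible corner.
tofu + edamame with both tight: 1.046 servings and 2.391 servings → $4.64.
tofu + tempeh with both tight: 7.796 servings and 0.8674 servings → $11.91.
sweet potato + edamame with both tight: 0.487 servings and 2.21 servings → $3.18.
sweet potato + tempeh with both tight: 2.441 servings and 0.5392 servings → $1.84.
edamame + tempeh: the both-tight solution has a negative serving — not a feasible corner.
The minimum over all feasible corners is $1.30.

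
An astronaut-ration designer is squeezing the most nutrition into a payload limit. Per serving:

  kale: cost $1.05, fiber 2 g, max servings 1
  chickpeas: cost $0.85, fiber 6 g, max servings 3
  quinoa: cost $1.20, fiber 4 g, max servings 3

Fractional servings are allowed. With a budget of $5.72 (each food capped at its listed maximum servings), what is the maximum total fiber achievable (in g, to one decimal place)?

28.6 g

Fiber per dollar: chickpeas 7.059, quinoa 3.333, kale 1.905.
Take 3 servings of chickpeas: spends $2.55, +18.0 g fiber (running total 18.0 g).
Take 2.642 servings of quinoa: spends $3.17, +10.6 g fiber (running total 28.6 g).
Greedy by best ratio exhausts the cost allowance optimally: 28.6 g.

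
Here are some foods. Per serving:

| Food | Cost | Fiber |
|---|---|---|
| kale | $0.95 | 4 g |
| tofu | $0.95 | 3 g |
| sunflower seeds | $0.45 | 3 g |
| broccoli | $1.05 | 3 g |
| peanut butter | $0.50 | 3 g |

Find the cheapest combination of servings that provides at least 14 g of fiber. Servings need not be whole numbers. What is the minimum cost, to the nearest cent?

Cost per g of fiber: sunflower seeds $0.1500, peanut butter $0.1667, kale $0.2375, tofu $0.3167, broccoli $0.3500.
With no serving limits, use only sunflower seeds: 14 g / 3 g = 4.667 servings × $0.45 = $2.10.

$2.10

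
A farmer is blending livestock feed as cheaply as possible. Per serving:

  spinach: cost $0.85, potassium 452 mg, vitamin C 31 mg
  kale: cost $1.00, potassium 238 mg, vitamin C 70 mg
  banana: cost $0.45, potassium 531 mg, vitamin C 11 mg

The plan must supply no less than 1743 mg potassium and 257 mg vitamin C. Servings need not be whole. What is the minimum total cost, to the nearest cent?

$4.19

A basic optimal solution has at most two foods positive. Try each food alone and each pair with both targets met exactly.
spinach only: max(1743/452, 257/31) = 8.29 servings → $7.05.
kale only: max(1743/238, 257/70) = 7.324 servings → $7.32.
banana only: max(1743/531, 257/11) = 23.36 servings → $10.51.
spinach + kale with both tight: 2.508 servings and 2.561 servings → $4.69.
spinach + banana: intersection lies outside the first quadrant.
kale + banana with both tight: 3.395 servings and 1.761 servings → $4.19.
Cheapest feasible corner: $4.19.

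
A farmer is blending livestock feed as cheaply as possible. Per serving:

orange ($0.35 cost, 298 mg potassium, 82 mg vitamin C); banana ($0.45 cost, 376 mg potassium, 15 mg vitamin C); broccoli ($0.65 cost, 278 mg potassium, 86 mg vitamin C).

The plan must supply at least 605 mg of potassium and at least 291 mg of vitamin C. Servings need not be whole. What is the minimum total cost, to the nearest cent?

At the optimum either one food covers both requirements or two foods hit both targets exactly; no other combination can be cheaper.
orange only: max(605/298, 291/82) = 3.549 servings → $1.24.
banana only: max(605/376, 291/15) = 19.4 servings → $8.73.
broccoli only: max(605/278, 291/86) = 3.384 servings → $2.20.
orange + banana with both targets exact would need a negative amount; discard.
orange + broccoli with both targets exact would need a negative amount; discard.
banana + broccoli: intersection lies outside the first quadrant.
Cheapest feasible corner: $1.24.

$1.24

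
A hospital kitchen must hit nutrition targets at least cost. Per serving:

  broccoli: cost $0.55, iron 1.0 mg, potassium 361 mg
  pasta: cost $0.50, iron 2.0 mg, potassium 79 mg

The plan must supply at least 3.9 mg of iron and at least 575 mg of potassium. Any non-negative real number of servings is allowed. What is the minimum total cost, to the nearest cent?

An LP optimum is at a vertex; with two nutrient constraints at most two foods are used. Check each candidate.
broccoli only: max(3.9/1.0, 575/361) = 3.9 servings → $2.15.
pasta only: max(3.9/2.0, 575/79) = 7.278 servings → $3.64.
broccoli + pasta with both tight: 1.309 servings and 1.295 servings → $1.37.
So the least-cost plan costs $1.37.

$1.37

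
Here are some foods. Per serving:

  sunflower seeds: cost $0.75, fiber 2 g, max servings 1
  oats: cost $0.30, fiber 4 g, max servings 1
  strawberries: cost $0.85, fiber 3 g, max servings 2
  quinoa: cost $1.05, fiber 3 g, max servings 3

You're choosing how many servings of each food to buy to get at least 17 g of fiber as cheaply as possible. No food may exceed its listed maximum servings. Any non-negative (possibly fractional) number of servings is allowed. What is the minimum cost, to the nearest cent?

$4.45

Cost per g of fiber: oats $0.0750, strawberries $0.2833, quinoa $0.3500, sunflower seeds $0.3750.
Take 1 serving of oats: +4.0 g fiber for $0.30 (total $0.30, still need 13.0 g).
Take 2 servings of strawberries: +6.0 g fiber for $1.70 (total $2.00, still need 7.0 g).
Take 2.333 servings of quinoa: +7.0 g fiber for $2.45 (total $4.45, still need 0.0 g).
Filling from the cheapest source first is optimal under one linear minimum: $4.45.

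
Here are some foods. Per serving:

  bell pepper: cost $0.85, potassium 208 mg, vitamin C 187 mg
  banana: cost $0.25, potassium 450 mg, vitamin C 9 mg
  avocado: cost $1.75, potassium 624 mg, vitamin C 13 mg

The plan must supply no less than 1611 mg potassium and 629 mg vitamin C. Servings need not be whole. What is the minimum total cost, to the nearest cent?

$3.29

This is a tiny linear program; its minimum lies at a vertex of the feasible set. List the vertices and price them.
bell pepper only: max(1611/208, 629/187) = 7.745 servings → $6.58.
banana only: max(1611/450, 629/9) = 69.89 servings → $17.47.
avocado only: max(1611/624, 629/13) = 48.38 servings → $84.67.
bell pepper + banana with both tight: 3.264 servings and 2.071 servings → $3.29.
bell pepper + avocado with both tight: 3.26 servings and 1.495 servings → $5.39.
banana + avocado: the both-tight solution has a negative serving — not a feasible corner.
Cheapest feasible corner: $3.29.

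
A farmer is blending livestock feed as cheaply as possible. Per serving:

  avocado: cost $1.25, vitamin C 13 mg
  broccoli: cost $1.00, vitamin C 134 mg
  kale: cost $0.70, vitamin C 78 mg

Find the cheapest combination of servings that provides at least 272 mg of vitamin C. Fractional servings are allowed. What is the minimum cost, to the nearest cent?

$2.03

Cost per mg of vitamin C: broccoli $0.0075, kale $0.0090, avocado $0.0962.
With no serving limits, use only broccoli: 272 mg / 134 mg = 2.03 servings × $1.00 = $2.03.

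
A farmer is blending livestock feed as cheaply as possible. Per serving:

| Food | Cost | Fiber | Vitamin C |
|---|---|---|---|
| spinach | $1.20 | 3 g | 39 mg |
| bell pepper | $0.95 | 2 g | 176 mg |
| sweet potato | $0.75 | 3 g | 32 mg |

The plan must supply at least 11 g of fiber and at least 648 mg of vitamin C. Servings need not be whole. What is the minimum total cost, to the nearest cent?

$4.29

For a min-cost LP with two ≥-constraints, a basic feasible solution has at most two positive variables.
spinach only: max(11/3, 648/39) = 16.62 servings → $19.94.
bell pepper only: max(11/2, 648/176) = 5.5 servings → $5.22.
sweet potato only: max(11/3, 648/32) = 20.25 servings → $15.19.
spinach + bell pepper with both tight: 1.422 servings and 3.367 servings → $4.91.
spinach + sweet potato: intersection lies outside the first quadrant.
bell pepper + sweet potato with both tight: 3.431 servings and 1.379 servings → $4.29.
So the least-cost plan costs $4.29.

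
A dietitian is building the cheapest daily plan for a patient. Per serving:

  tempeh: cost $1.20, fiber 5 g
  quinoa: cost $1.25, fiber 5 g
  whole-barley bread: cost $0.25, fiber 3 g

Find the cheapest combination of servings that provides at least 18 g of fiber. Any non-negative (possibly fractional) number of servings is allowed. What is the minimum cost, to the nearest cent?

Cost per g of fiber: whole-barley bread $0.0833, tempeh $0.2400, quinoa $0.2500.
With no serving limits, use only whole-barley bread: 18 g / 3 g = 6 servings × $0.25 = $1.50.

$1.50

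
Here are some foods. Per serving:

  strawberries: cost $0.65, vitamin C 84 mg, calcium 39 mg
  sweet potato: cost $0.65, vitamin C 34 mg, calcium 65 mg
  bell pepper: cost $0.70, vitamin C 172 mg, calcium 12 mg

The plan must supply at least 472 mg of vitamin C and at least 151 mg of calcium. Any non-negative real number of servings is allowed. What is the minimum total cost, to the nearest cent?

With two linear requirements the optimum uses one or two foods; enumerate the corners.
strawberries only: max(472/84, 151/39) = 5.619 servings → $3.65.
sweet potato only: max(472/34, 151/65) = 13.88 servings → $9.02.
bell pepper only: max(472/172, 151/12) = 12.58 servings → $8.81.
strawberries + sweet potato with both targets exact would need a negative amount; discard.
strawberries + bell pepper with both tight: 3.563 servings and 1.004 servings → $3.02.
sweet potato + bell pepper with both tight: 1.885 servings and 2.372 servings → $2.89.
Cheapest feasible corner: $2.89.

$2.89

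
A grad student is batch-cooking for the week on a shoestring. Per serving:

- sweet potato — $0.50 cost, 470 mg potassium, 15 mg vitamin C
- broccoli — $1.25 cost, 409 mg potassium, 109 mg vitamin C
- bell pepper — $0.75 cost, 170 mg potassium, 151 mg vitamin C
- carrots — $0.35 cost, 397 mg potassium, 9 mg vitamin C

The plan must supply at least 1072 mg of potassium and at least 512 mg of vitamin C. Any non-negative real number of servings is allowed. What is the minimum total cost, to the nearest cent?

At the optimum either one food covers both requirements or two foods hit both targets exactly; no other combination can be cheaper.
sweet potato only: max(1072/470, 512/15) = 34.13 servings → $17.07.
broccoli only: max(1072/409, 512/109) = 4.697 servings → $5.87.
bell pepper only: max(1072/170, 512/151) = 6.306 servings → $4.73.
carrots only: max(1072/397, 512/9) = 56.89 servings → $19.91.
sweet potato + broccoli: intersection lies outside the first quadrant.
sweet potato + bell pepper with both tight: 1.094 servings and 3.282 servings → $3.01.
sweet potato + carrots: intersection lies outside the first quadrant.
broccoli + bell pepper with both tight: 1.731 servings and 2.141 servings → $3.77.
broccoli + carrots: the both-tight solution has a negative serving — not a feasible corner.
bell pepper + carrots with both tight: 3.314 servings and 1.281 servings → $2.93.
Cheapest feasible corner: $2.93.

$2.93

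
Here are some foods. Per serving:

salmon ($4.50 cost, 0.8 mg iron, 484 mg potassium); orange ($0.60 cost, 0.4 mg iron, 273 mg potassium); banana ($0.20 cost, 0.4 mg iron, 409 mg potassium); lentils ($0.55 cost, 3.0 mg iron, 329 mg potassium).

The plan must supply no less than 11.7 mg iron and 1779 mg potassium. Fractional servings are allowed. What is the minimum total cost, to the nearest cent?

This is a tiny linear program; its minimum lies at a vertex of the feasible set. List the vertices and price them.
salmon only: max(11.7/0.8, 1779/484) = 14.62 servings → $65.81.
orange only: max(11.7/0.4, 1779/273) = 29.25 servings → $17.55.
banana only: max(11.7/0.4, 1779/409) = 29.25 servings → $5.85.
lentils only: max(11.7/3.0, 1779/329) = 5.407 servings → $2.97.
salmon + orange: the both-tight solution has a negative serving — not a feasible corner.
salmon + banana: intersection lies outside the first quadrant.
salmon + lentils with both tight: 1.251 servings and 3.566 servings → $7.59.
orange + banana: intersection lies outside the first quadrant.
orange + lentils with both tight: 2.164 servings and 3.611 servings → $3.28.
banana + lentils with both tight: 1.358 servings and 3.719 servings → $2.32.
The minimum over all feasible corners is $2.32.

$2.32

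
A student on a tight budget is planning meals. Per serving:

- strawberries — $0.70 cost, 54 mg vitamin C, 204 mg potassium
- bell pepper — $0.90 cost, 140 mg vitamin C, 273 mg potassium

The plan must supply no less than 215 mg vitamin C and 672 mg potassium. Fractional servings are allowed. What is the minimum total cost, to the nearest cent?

The cheapest plan sits at a corner of the feasible region — with two constraints it uses at most two foods.
strawberries only: max(215/54, 672/204) = 3.981 servings → $2.79.
bell pepper only: max(215/140, 672/273) = 2.462 servings → $2.22.
strawberries + bell pepper with both tight: 2.561 servings and 0.548 servings → $2.29.
So the least-cost plan costs $2.22.

$2.22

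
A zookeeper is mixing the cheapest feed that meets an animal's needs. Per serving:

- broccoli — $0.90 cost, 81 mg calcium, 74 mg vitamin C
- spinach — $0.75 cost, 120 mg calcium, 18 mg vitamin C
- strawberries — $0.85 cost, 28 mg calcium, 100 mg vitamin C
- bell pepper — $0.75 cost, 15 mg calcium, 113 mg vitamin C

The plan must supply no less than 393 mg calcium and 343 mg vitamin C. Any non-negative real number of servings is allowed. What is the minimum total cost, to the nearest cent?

$4.14

The cheapest plan sits at a corner of the feasible region — with two constraints it uses at most two foods.
broccoli only: max(393/81, 343/74) = 4.852 servings → $4.37.
spinach only: max(393/120, 343/18) = 19.06 servings → $14.29.
strawberries only: max(393/28, 343/100) = 14.04 servings → $11.93.
bell pepper only: max(393/15, 343/113) = 26.2 servings → $19.65.
broccoli + spinach with both tight: 4.593 servings and 0.175 servings → $4.26.
broccoli + strawberries: the both-tight solution has a negative serving — not a feasible corner.
broccoli + bell pepper: the both-tight solution has a negative serving — not a feasible corner.
spinach + strawberries with both tight: 2.583 servings and 2.965 servings → $4.46.
spinach + bell pepper with both tight: 2.954 servings and 2.565 servings → $4.14.
strawberries + bell pepper: intersection lies outside the first quadrant.
So the least-cost plan costs $4.14.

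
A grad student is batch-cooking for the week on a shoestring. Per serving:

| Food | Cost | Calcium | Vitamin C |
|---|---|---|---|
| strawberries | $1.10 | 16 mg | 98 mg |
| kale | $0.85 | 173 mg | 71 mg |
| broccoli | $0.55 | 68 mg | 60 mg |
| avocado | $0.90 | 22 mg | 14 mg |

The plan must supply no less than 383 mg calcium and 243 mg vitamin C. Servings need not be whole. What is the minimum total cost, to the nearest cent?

$2.46

strawberries only: max(383/16, 243/98) = 23.94 servings → $26.33.
kale only: max(383/173, 243/71) = 3.423 servings → $2.91.
broccoli only: max(383/68, 243/60) = 5.632 servings → $3.10.
avocado only: max(383/22, 243/14) = 17.41 servings → $15.67.
strawberries + kale with both tight: 0.9386 servings and 2.127 servings → $2.84.
strawberries + broccoli with both targets exact would need a negative amount; discard.
strawberries + avocado: the both-tight solution has a negative serving — not a feasible corner.
kale + broccoli with both tight: 1.163 servings and 2.674 servings → $2.46.
kale + avocado with both tight: 0.0186 servings and 17.26 servings → $15.55.
broccoli + avocado: intersection lies outside the first quadrant.
Cheapest feasible corner: $2.46.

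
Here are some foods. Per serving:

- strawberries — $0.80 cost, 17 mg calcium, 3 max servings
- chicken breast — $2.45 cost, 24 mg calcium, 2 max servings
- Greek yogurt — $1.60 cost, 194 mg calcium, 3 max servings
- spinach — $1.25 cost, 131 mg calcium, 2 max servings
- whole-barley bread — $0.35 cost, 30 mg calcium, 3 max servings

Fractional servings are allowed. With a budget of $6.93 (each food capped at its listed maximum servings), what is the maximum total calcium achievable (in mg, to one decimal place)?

Calcium per dollar: Greek yogurt 121.2, spinach 104.8, whole-barley bread 85.71, strawberries 21.25, chicken breast 9.796.
Take 3 servings of Greek yogurt: spends $4.80, +582.0 mg calcium (running total 582.0 mg).
Take 1.704 servings of spinach: spends $2.13, +223.2 mg calcium (running total 805.2 mg).
Filling greedily by calcium-per-dollar is optimal for one linear limit, giving 805.2 mg.

805.2 mg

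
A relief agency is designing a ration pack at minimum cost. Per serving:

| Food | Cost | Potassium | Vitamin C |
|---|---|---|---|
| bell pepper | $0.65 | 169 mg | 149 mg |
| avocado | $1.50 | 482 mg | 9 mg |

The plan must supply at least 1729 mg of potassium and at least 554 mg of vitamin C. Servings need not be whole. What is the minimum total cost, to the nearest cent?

$5.82

Two binding constraints pin down two serving amounts, so the optimal mix uses at most two foods. The candidates are each food alone (scaled to the tighter of potassium/vitamin C) and each pair with both constraints tight.
bell pepper only: max(1729/169, 554/149) = 10.23 servings → $6.65.
avocado only: max(1729/482, 554/9) = 61.56 servings → $92.33.
bell pepper + avocado with both tight: 3.577 servings and 2.333 servings → $5.82.
So the least-cost plan costs $5.82.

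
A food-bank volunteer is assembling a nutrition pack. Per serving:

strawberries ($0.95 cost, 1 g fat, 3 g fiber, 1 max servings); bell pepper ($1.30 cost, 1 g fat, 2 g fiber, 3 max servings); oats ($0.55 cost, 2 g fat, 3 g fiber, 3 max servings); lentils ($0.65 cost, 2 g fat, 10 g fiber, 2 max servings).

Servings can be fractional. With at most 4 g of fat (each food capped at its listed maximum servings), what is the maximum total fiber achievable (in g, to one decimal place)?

20.0 g

Fiber per g fat: lentils 5, strawberries 3, bell pepper 2, oats 1.5.
Take 2 servings of lentils: uses 4 g fat, +20.0 g fiber (running total 20.0 g).
Greedy by best ratio exhausts the fat allowance optimally: 20.0 g.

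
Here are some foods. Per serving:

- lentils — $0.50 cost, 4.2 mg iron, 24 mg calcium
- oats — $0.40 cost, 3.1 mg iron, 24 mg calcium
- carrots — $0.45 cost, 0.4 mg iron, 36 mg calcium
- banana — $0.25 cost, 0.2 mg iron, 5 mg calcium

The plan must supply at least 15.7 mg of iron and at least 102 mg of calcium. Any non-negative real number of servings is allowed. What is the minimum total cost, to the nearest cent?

$1.93

With two linear requirements the optimum uses one or two foods; enumerate the corners.
lentils only: max(15.7/4.2, 102/24) = 4.25 servings → $2.12.
oats only: max(15.7/3.1, 102/24) = 5.065 servings → $2.03.
carrots only: max(15.7/0.4, 102/36) = 39.25 servings → $17.66.
banana only: max(15.7/0.2, 102/5) = 78.5 servings → $19.62.
lentils + oats with both tight: 2.295 servings and 1.955 servings → $1.93.
lentils + carrots with both tight: 3.703 servings and 0.3644 servings → $2.02.
lentils + banana with both tight: 3.586 servings and 3.185 servings → $2.59.
oats + carrots: intersection lies outside the first quadrant.
oats + banana: intersection lies outside the first quadrant.
carrots + banana: intersection lies outside the first quadrant.
The minimum over all feasible corners is $1.93.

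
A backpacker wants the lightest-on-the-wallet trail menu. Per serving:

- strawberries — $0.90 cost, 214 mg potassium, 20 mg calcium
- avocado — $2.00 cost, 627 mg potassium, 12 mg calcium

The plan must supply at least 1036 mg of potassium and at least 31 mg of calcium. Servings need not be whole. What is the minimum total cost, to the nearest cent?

$3.46

A basic optimal solution has at most two foods positive. Try each food alone and each pair with both targets met exactly.
strawberries only: max(1036/214, 31/20) = 4.841 servings → $4.36.
avocado only: max(1036/627, 31/12) = 2.583 servings → $5.17.
strawberries + avocado with both tight: 0.7025 servings and 1.413 servings → $3.46.
The minimum over all feasible corners is $3.46.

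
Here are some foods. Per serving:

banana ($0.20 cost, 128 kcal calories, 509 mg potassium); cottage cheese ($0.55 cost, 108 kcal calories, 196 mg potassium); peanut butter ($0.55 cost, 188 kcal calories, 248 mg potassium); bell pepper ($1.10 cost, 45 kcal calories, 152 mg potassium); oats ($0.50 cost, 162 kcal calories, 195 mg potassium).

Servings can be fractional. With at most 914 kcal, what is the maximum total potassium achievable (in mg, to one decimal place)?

Potassium per kcal: banana 3.977, bell pepper 3.378, cottage cheese 1.815, peanut butter 1.319, oats 1.204.
With no serving limits, spend the whole calories allowance on banana: 914 kcal / 128 kcal × 509 mg = 3634.6 mg.

3634.6 mg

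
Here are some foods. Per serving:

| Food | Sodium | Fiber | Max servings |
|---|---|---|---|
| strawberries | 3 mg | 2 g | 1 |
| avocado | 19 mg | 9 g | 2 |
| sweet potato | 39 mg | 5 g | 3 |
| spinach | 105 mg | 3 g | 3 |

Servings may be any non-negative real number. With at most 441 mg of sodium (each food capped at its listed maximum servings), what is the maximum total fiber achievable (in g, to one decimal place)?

Fiber per mg sodium: strawberries 0.6667, avocado 0.4737, sweet potato 0.1282, spinach 0.02857.
Take 1 serving of strawberries: uses 3 mg sodium, +2.0 g fiber (running total 2.0 g).
Take 2 servings of avocado: uses 38 mg sodium, +18.0 g fiber (running total 20.0 g).
Take 3 servings of sweet potato: uses 117 mg sodium, +15.0 g fiber (running total 35.0 g).
Take 2.695 servings of spinach: uses 283 mg sodium, +8.1 g fiber (running total 43.1 g).
Filling greedily by fiber-per-mg sodium is optimal for one linear limit, giving 43.1 g.

43.1 g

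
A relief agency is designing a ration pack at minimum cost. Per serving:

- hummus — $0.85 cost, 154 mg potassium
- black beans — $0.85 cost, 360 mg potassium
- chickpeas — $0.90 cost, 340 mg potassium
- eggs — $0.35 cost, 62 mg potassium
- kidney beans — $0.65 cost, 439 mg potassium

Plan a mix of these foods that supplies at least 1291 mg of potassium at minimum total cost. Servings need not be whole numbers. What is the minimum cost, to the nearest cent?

Cost per mg of potassium: kidney beans $0.0015, black beans $0.0024, chickpeas $0.0026, hummus $0.0055, eggs $0.0056.
With no serving limits, use only kidney beans: 1291 mg / 439 mg = 2.941 servings × $0.65 = $1.91.

$1.91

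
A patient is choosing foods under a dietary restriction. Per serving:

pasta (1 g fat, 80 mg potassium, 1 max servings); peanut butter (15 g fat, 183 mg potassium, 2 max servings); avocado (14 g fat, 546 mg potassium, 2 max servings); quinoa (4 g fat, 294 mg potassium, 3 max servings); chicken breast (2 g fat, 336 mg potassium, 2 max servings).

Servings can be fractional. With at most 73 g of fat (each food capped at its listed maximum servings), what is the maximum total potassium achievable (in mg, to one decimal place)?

3067.6 mg

Potassium per g fat: chicken breast 168, pasta 80, quinoa 73.5, avocado 39, peanut butter 12.2.
Take 2 servings of chicken breast: uses 4 g fat, +672.0 mg potassium (running total 672.0 mg).
Take 1 serving of pasta: uses 1 g fat, +80.0 mg potassium (running total 752.0 mg).
Take 3 servings of quinoa: uses 12 g fat, +882.0 mg potassium (running total 1634.0 mg).
Take 2 servings of avocado: uses 28 g fat, +1092.0 mg potassium (running total 2726.0 mg).
Take 1.867 servings of peanut butter: uses 28 g fat, +341.6 mg potassium (running total 3067.6 mg).
Filling greedily by potassium-per-g fat is optimal for one linear limit, giving 3067.6 mg.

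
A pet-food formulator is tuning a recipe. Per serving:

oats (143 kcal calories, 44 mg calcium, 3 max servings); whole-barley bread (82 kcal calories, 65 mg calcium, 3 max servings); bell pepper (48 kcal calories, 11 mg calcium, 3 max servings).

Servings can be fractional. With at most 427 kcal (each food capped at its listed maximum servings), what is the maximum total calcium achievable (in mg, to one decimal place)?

250.7 mg

Calcium per kcal: whole-barley bread 0.7927, oats 0.3077, bell pepper 0.2292.
Take 3 servings of whole-barley bread: uses 246 kcal, +195.0 mg calcium (running total 195.0 mg).
Take 1.266 servings of oats: uses 181 kcal, +55.7 mg calcium (running total 250.7 mg).
Filling greedily by calcium-per-kcal is optimal for one linear limit, giving 250.7 mg.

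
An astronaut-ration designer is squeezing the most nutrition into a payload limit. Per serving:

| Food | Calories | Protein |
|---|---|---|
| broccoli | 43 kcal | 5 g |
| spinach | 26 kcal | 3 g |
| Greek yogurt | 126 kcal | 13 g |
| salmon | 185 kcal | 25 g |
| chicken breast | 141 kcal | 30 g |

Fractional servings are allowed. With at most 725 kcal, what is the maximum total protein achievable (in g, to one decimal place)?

Protein per kcal: chicken breast 0.2128, salmon 0.1351, broccoli 0.1163, spinach 0.1154, Greek yogurt 0.1032.
With no serving limits, spend the whole calories allowance on chicken breast: 725 kcal / 141 kcal × 30 g = 154.3 g.

154.3 g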